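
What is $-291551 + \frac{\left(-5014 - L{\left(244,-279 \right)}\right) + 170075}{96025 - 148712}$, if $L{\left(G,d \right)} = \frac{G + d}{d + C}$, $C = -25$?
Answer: $- \frac{4669778229757}{16016848} \approx -2.9155 \cdot 10^{5}$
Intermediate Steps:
$L{\left(G,d \right)} = \frac{G + d}{-25 + d}$ ($L{\left(G,d \right)} = \frac{G + d}{d - 25} = \frac{G + d}{-25 + d}$)
$-291551 + \frac{\left(-5014 - L{\left(244,-279 \right)}\right) + 170075}{96025 - 148712} = -291551 + \frac{\left(-5014 - \frac{244 - 279}{-25 - 279}\right) + 170075}{96025 - 148712} = -291551 + \frac{\left(-5014 - \frac{1}{-304} \left(-35\right)\right) + 170075}{-52687} = -291551 + \left(\left(-5014 - \left(- \frac{1}{304}\right) \left(-35\right)\right) + 170075\right) \left(- \frac{1}{52687}\right) = -291551 + \left(\left(-5014 - \frac{35}{304}\right) + 170075\right) \left(- \frac{1}{52687}\right) = -291551 + \left(- \frac{1524291}{304} + 170075\right) \left(- \frac{1}{52687}\right) = -291551 + \frac{50178509}{304} \left(- \frac{1}{52687}\right) = -291551 - \frac{50178509}{16016848} = - \frac{4669778229757}{16016848}$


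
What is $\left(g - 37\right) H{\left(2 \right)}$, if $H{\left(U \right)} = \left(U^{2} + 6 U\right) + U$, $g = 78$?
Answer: $738$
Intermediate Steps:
$H{\left(U \right)} = U^{2} + 7 U$
$\left(g - 37\right) H{\left(2 \right)} = \left(78 - 37\right) 2 \left(7 + 2\right) = 41 \cdot 2 \cdot 9 = 41 \cdot 18 = 738$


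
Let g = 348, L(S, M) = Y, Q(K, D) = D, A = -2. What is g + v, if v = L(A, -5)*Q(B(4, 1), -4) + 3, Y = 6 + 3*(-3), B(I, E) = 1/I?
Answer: 363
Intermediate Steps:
B(I, E) = 1/I
Y = -3 (Y = 6 - 9 = -3)
L(S, M) = -3
v = 15 (v = -3*(-4) + 3 = 12 + 3 = 15)
g + v = 348 + 15 = 363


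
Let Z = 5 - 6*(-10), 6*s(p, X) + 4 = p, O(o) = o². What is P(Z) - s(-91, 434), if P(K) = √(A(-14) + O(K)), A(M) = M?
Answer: 95/6 + √4211 ≈ 80.726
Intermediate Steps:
s(p, X) = -⅔ + p/6
Z = 65 (Z = 5 + 60 = 65)
P(K) = √(-14 + K²)
P(Z) - s(-91, 434) = √(-14 + 65²) - (-⅔ + (⅙)*(-91)) = √(-14 + 4225) - (-⅔ - 91/6) = √4211 - 1*(-95/6) = √4211 + 95/6 = 95/6 + √4211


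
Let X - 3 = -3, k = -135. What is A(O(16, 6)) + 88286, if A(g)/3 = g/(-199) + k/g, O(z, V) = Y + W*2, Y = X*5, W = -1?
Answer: 35218435/398 ≈ 88489.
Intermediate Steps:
X = 0 (X = 3 - 3 = 0)
Y = 0 (Y = 0*5 = 0)
O(z, V) = -2 (O(z, V) = 0 - 1*2 = 0 - 2 = -2)
A(g) = -405/g - 3*g/199 (A(g) = 3*(g/(-199) - 135/g) = 3*(g*(-1/199) - 135/g) = 3*(-g/199 - 135/g) = 3*(-135/g - g/199) = -405/g - 3*g/199)
A(O(16, 6)) + 88286 = (-405/(-2) - 3/199*(-2)) + 88286 = (-405*(-½) + 6/199) + 88286 = (405/2 + 6/199) + 88286 = 80607/398 + 88286 = 35218435/398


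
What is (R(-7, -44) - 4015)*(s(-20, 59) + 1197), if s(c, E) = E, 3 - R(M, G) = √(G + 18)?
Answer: -5039072 - 1256*I*√26 ≈ -5.0391e+6 - 6404.4*I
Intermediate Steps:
R(M, G) = 3 - √(18 + G) (R(M, G) = 3 - √(G + 18) = 3 - √(18 + G))
(R(-7, -44) - 4015)*(s(-20, 59) + 1197) = ((3 - √(18 - 44)) - 4015)*(59 + 1197) = ((3 - √(-26)) - 4015)*1256 = ((3 - I*√26) - 4015)*1256 = (-4012 - I*√26)*1256 = -5039072 - 1256*I*√26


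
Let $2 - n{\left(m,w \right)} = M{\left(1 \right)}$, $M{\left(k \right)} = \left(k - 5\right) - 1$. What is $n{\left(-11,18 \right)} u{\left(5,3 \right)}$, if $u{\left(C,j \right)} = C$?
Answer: $35$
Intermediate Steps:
$M{\left(k \right)} = -6 + k$ ($M{\left(k \right)} = \left(-5 + k\right) - 1 = -6 + k$)
$n{\left(m,w \right)} = 7$ ($n{\left(m,w \right)} = 2 - \left(-6 + 1\right) = 2 - -5 = 2 + 5 = 7$)
$n{\left(-11,18 \right)} u{\left(5,3 \right)} = 7 \cdot 5 = 35$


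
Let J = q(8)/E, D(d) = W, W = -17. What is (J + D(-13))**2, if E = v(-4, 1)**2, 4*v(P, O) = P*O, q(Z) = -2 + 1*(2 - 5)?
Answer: 484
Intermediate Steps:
D(d) = -17
q(Z) = -5 (q(Z) = -2 + 1*(-3) = -2 - 3 = -5)
v(P, O) = O*P/4 (v(P, O) = (P*O)/4 = (O*P)/4 = O*P/4)
E = 1 (E = ((1/4)*1*(-4))**2 = (-1)**2 = 1)
J = -5 (J = -5/1 = -5*1 = -5)
(J + D(-13))**2 = (-5 - 17)**2 = (-22)**2 = 484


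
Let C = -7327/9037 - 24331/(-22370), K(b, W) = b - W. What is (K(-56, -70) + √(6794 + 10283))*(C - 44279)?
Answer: -8951284381253/14439835 - 8951284381253*√17077/202157690 ≈ -6.4062e+6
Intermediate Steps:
C = 55974257/202157690 (C = -7327*1/9037 - 24331*(-1/22370) = -7327/9037 + 24331/22370 = 55974257/202157690 ≈ 0.27688)
(K(-56, -70) + √(6794 + 10283))*(C - 44279) = ((-56 - 1*(-70)) + √(6794 + 10283))*(55974257/202157690 - 44279) = ((-56 + 70) + √17077)*(-8951284381253/202157690) = (14 + √17077)*(-8951284381253/202157690) = -8951284381253/14439835 - 8951284381253*√17077/202157690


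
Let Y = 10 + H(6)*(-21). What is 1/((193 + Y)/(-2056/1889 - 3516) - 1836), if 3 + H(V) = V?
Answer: -332189/609912227 ≈ -0.00054465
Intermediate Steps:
H(V) = -3 + V
Y = -53 (Y = 10 + (-3 + 6)*(-21) = 10 + 3*(-21) = 10 - 63 = -53)
1/((193 + Y)/(-2056/1889 - 3516) - 1836) = 1/((193 - 53)/(-2056/1889 - 3516) - 1836) = 1/(140/(-2056*1/1889 - 3516) - 1836) = 1/(140/(-2056/1889 - 3516) - 1836) = 1/(140/(-6643780/1889) - 1836) = 1/(140*(-1889/6643780) - 1836) = 1/(-13223/332189 - 1836) = 1/(-609912227/332189) = -332189/609912227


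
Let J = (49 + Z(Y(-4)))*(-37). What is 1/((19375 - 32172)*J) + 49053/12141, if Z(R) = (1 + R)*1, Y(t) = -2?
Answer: 123872299573/30659359728 ≈ 4.0403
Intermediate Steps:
Z(R) = 1 + R
J = -1776 (J = (49 + (1 - 2))*(-37) = (49 - 1)*(-37) = 48*(-37) = -1776)
1/((19375 - 32172)*J) + 49053/12141 = 1/((19375 - 32172)*(-1776)) + 49053/12141 = -1/1776/(-12797) + 49053*(1/12141) = -1/12797*(-1/1776) + 16351/4047 = 1/22727472 + 16351/4047 = 123872299573/30659359728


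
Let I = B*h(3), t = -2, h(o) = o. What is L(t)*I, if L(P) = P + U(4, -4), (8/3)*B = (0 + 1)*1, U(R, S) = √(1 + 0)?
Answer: -9/8 ≈ -1.1250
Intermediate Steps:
U(R, S) = 1 (U(R, S) = √1 = 1)
B = 3/8 (B = 3*((0 + 1)*1)/8 = 3*(1*1)/8 = (3/8)*1 = 3/8 ≈ 0.37500)
I = 9/8 (I = (3/8)*3 = 9/8 ≈ 1.1250)
L(P) = 1 + P (L(P) = P + 1 = 1 + P)
L(t)*I = (1 - 2)*(9/8) = -1*9/8 = -9/8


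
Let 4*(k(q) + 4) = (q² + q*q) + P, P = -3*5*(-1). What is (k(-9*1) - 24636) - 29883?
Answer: -217915/4 ≈ -54479.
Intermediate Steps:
P = 15 (P = -15*(-1) = 15)
k(q) = -¼ + q²/2 (k(q) = -4 + ((q² + q*q) + 15)/4 = -4 + ((q² + q²) + 15)/4 = -4 + (2*q² + 15)/4 = -4 + (15 + 2*q²)/4 = -4 + (15/4 + q²/2) = -¼ + q²/2)
(k(-9*1) - 24636) - 29883 = ((-¼ + (-9*1)²/2) - 24636) - 29883 = ((-¼ + (½)*(-9)²) - 24636) - 29883 = ((-¼ + (½)*81) - 24636) - 29883 = ((-¼ + 81/2) - 24636) - 29883 = (161/4 - 24636) - 29883 = -98383/4 - 29883 = -217915/4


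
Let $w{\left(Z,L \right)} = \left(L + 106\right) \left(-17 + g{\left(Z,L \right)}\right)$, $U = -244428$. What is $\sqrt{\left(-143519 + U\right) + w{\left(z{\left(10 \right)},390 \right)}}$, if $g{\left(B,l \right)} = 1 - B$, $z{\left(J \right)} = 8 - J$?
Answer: $7 i \sqrt{8059} \approx 628.4 i$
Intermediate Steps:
$w{\left(Z,L \right)} = \left(-16 - Z\right) \left(106 + L\right)$ ($w{\left(Z,L \right)} = \left(L + 106\right) \left(-17 - \left(-1 + Z\right)\right) = \left(106 + L\right) \left(-16 - Z\right) = \left(-16 - Z\right) \left(106 + L\right)$)
$\sqrt{\left(-143519 + U\right) + w{\left(z{\left(10 \right)},390 \right)}} = \sqrt{\left(-143519 - 244428\right) - \left(7936 + 496 \left(8 - 10\right)\right)} = \sqrt{-387947 - \left(7936 + 496 \left(8 - 10\right)\right)} = \sqrt{-387947 - \left(7724 - 780\right)} = \sqrt{-387947 + \left(-1696 + 212 - 6240 + 780\right)} = \sqrt{-387947 - 6944} = \sqrt{-394891} = 7 i \sqrt{8059}$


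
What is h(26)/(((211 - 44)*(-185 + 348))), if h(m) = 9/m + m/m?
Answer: 35/707746 ≈ 4.9453e-5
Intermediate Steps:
h(m) = 1 + 9/m (h(m) = 9/m + 1 = 1 + 9/m)
h(26)/(((211 - 44)*(-185 + 348))) = ((9 + 26)/26)/(((211 - 44)*(-185 + 348))) = ((1/26)*35)/((167*163)) = (35/26)/27221 = (35/26)*(1/27221) = 35/707746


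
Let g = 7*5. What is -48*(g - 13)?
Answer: -1056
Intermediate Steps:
g = 35
-48*(g - 13) = -48*(35 - 13) = -48*22 = -1056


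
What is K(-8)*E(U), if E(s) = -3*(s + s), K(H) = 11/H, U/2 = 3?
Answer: 99/2 ≈ 49.500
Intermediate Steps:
U = 6 (U = 2*3 = 6)
E(s) = -6*s
K(-8)*E(U) = (11/(-8))*(-6*6) = (11*(-⅛))*(-36) = -11/8*(-36) = 99/2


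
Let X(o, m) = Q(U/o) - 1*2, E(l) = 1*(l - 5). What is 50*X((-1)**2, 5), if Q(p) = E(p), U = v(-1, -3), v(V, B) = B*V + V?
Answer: -250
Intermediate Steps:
v(V, B) = V + B*V
U = 2 (U = -(1 - 3) = -1*(-2) = 2)
E(l) = -5 + l (E(l) = 1*(-5 + l) = -5 + l)
Q(p) = -5 + p
X(o, m) = -7 + 2/o (X(o, m) = (-5 + 2/o) - 1*2 = (-5 + 2/o) - 2 = -7 + 2/o)
50*X((-1)**2, 5) = 50*(-7 + 2/((-1)**2)) = 50*(-7 + 2/1) = 50*(-7 + 2*1) = 50*(-7 + 2) = 50*(-5) = -250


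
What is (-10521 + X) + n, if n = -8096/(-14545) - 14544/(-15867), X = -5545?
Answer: -411940009142/25642835 ≈ -16065.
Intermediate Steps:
n = 37777968/25642835 (n = -8096*(-1/14545) - 14544*(-1/15867) = 8096/14545 + 1616/1763 = 37777968/25642835 ≈ 1.4732)
(-10521 + X) + n = (-10521 - 5545) + 37777968/25642835 = -16066 + 37777968/25642835 = -411940009142/25642835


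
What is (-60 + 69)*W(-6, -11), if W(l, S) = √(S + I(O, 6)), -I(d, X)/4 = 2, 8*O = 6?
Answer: 9*I*√19 ≈ 39.23*I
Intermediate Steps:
O = ¾ (O = (⅛)*6 = ¾ ≈ 0.75000)
I(d, X) = -8 (I(d, X) = -4*2 = -8)
W(l, S) = √(-8 + S) (W(l, S) = √(S - 8) = √(-8 + S))
(-60 + 69)*W(-6, -11) = (-60 + 69)*√(-8 - 11) = 9*√(-19) = 9*(I*√19) = 9*I*√19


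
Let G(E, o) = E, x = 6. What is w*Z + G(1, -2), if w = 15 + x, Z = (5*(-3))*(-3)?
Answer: 946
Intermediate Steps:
Z = 45 (Z = -15*(-3) = 45)
w = 21 (w = 15 + 6 = 21)
w*Z + G(1, -2) = 21*45 + 1 = 945 + 1 = 946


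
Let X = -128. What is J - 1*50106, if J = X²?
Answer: -33722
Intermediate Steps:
J = 16384 (J = (-128)² = 16384)
J - 1*50106 = 16384 - 1*50106 = 16384 - 50106 = -33722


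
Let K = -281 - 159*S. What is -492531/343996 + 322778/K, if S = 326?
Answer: -136702593953/17927351540 ≈ -7.6254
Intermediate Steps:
K = -52115 (K = -281 - 159*326 = -281 - 51834 = -52115)
-492531/343996 + 322778/K = -492531/343996 + 322778/(-52115) = -492531*1/343996 + 322778*(-1/52115) = -492531/343996 - 322778/52115 = -136702593953/17927351540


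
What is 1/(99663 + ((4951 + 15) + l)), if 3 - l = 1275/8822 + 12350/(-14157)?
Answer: 873378/91383922571 ≈ 9.5572e-6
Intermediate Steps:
l = 3255809/873378 (l = 3 - (1275/8822 + 12350/(-14157)) = 3 - (1275*(1/8822) + 12350*(-1/14157)) = 3 - (1275/8822 - 950/1089) = 3 - 1*(-635675/873378) = 3 + 635675/873378 = 3255809/873378 ≈ 3.7278)
1/(99663 + ((4951 + 15) + l)) = 1/(99663 + ((4951 + 15) + 3255809/873378)) = 1/(99663 + (4966 + 3255809/873378)) = 1/(99663 + 4340450957/873378) = 1/(91383922571/873378) = 873378/91383922571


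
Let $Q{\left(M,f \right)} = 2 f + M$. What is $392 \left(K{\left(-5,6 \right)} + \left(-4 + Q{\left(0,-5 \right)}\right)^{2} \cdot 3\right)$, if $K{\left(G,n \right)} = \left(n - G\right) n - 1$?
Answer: $255976$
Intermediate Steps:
$Q{\left(M,f \right)} = M + 2 f$
$K{\left(G,n \right)} = -1 + n \left(n - G\right)$ ($K{\left(G,n \right)} = n \left(n - G\right) - 1 = -1 + n \left(n - G\right)$)
$392 \left(K{\left(-5,6 \right)} + \left(-4 + Q{\left(0,-5 \right)}\right)^{2} \cdot 3\right) = 392 \left(\left(-1 + 6^{2} - \left(-5\right) 6\right) + \left(-4 + \left(0 + 2 \left(-5\right)\right)\right)^{2} \cdot 3\right) = 392 \left(\left(-1 + 36 + 30\right) + \left(-4 + \left(0 - 10\right)\right)^{2} \cdot 3\right) = 392 \left(65 + \left(-4 - 10\right)^{2} \cdot 3\right) = 392 \left(65 + \left(-14\right)^{2} \cdot 3\right) = 392 \left(65 + 196 \cdot 3\right) = 392 \left(65 + 588\right) = 392 \cdot 653 = 255976$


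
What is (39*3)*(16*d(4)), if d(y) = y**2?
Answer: 29952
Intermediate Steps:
(39*3)*(16*d(4)) = (39*3)*(16*4**2) = 117*(16*16) = 117*256 = 29952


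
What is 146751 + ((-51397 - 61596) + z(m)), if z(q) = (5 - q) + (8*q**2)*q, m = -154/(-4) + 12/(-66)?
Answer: 1287929317/2662 ≈ 4.8382e+5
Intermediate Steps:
m = 843/22 (m = -154*(-1/4) + 12*(-1/66) = 77/2 - 2/11 = 843/22 ≈ 38.318)
z(q) = 5 - q + 8*q**3 (z(q) = (5 - q) + 8*q**3 = 5 - q + 8*q**3)
146751 + ((-51397 - 61596) + z(m)) = 146751 + ((-51397 - 61596) + (5 - 1*843/22 + 8*(843/22)**3)) = 146751 + (-112993 + (5 - 843/22 + 8*(599077107/10648))) = 146751 + (-112993 + (5 - 843/22 + 599077107/1331)) = 146751 + (-112993 + 1198065521/2662) = 146751 + 897278155/2662 = 1287929317/2662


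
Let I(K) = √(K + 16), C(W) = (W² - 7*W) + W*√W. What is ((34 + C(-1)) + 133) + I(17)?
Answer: 175 + √33 - I ≈ 180.74 - 1.0*I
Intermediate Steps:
C(W) = W² + W^(3/2) - 7*W (C(W) = (W² - 7*W) + W^(3/2) = W² + W^(3/2) - 7*W)
I(K) = √(16 + K)
((34 + C(-1)) + 133) + I(17) = ((34 + ((-1)² + (-1)^(3/2) - 7*(-1))) + 133) + √(16 + 17) = ((34 + (1 - I + 7)) + 133) + √33 = ((34 + (8 - I)) + 133) + √33 = ((42 - I) + 133) + √33 = (175 - I) + √33 = 175 + √33 - I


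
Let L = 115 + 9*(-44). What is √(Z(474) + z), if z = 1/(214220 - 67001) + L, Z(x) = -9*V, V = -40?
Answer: √1712201430138/147219 ≈ 8.8882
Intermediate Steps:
L = -281 (L = 115 - 396 = -281)
Z(x) = 360 (Z(x) = -9*(-40) = 360)
z = -41368538/147219 (z = 1/(214220 - 67001) - 281 = 1/147219 - 281 = -41368538/147219 ≈ -281.00)
√(Z(474) + z) = √(360 - 41368538/147219) = √(11630302/147219) = √1712201430138/147219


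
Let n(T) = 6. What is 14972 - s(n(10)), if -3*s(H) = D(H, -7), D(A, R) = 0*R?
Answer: 14972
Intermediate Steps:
D(A, R) = 0
s(H) = 0 (s(H) = -1/3*0 = 0)
14972 - s(n(10)) = 14972 - 1*0 = 14972 + 0 = 14972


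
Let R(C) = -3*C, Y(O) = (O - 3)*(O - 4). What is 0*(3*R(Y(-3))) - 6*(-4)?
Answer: 24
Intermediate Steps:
Y(O) = (-4 + O)*(-3 + O) (Y(O) = (-3 + O)*(-4 + O) = (-4 + O)*(-3 + O))
0*(3*R(Y(-3))) - 6*(-4) = 0*(3*(-3*(12 + (-3)² - 7*(-3)))) - 6*(-4) = 0*(3*(-3*(12 + 9 + 21))) + 24 = 0*(3*(-3*42)) + 24 = 0*(3*(-126)) + 24 = 0*(-378) + 24 = 0 + 24 = 24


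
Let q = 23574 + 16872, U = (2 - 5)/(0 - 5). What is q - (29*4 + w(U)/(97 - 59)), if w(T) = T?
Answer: 7662697/190 ≈ 40330.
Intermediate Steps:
U = ⅗ (U = -3/(-5) = -3*(-⅕) = ⅗ ≈ 0.60000)
q = 40446
q - (29*4 + w(U)/(97 - 59)) = 40446 - (29*4 + 3/(5*(97 - 59))) = 40446 - (116 + (⅗)/38) = 40446 - (116 + (⅗)*(1/38)) = 40446 - (116 + 3/190) = 40446 - 1*22043/190 = 40446 - 22043/190 = 7662697/190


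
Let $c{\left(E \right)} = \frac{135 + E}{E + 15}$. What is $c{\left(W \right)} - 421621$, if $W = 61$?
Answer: $- \frac{8010750}{19} \approx -4.2162 \cdot 10^{5}$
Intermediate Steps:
$c{\left(E \right)} = \frac{135 + E}{15 + E}$
$c{\left(W \right)} - 421621 = \frac{135 + 61}{15 + 61} - 421621 = \frac{1}{76} \cdot 196 - 421621 = \frac{49}{19} - 421621 = - \frac{8010750}{19}$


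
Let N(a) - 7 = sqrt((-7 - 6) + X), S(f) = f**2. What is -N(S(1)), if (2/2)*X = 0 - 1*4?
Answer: -7 - I*sqrt(17) ≈ -7.0 - 4.1231*I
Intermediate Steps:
X = -4 (X = 0 - 1*4 = 0 - 4 = -4)
N(a) = 7 + I*sqrt(17) (N(a) = 7 + sqrt((-7 - 6) - 4) = 7 + sqrt(-13 - 4) = 7 + sqrt(-17) = 7 + I*sqrt(17))
-N(S(1)) = -(7 + I*sqrt(17)) = -7 - I*sqrt(17)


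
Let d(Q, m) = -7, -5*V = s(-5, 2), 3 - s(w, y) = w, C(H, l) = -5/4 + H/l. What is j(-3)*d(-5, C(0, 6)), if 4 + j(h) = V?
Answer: 196/5 ≈ 39.200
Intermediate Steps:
C(H, l) = -5/4 + H/l (C(H, l) = -5*¼ + H/l = -5/4 + H/l)
s(w, y) = 3 - w
V = -8/5 (V = -(3 - 1*(-5))/5 = -(3 + 5)/5 = -⅕*8 = -8/5 ≈ -1.6000)
j(h) = -28/5 (j(h) = -4 - 8/5 = -28/5)
j(-3)*d(-5, C(0, 6)) = -28/5*(-7) = 196/5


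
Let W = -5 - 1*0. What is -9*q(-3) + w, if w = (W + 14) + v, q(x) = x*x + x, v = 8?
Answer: -37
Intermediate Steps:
W = -5 (W = -5 + 0 = -5)
q(x) = x + x² (q(x) = x² + x = x + x²)
w = 17 (w = (-5 + 14) + 8 = 9 + 8 = 17)
-9*q(-3) + w = -(-27)*(1 - 3) + 17 = -(-27)*(-2) + 17 = -9*6 + 17 = -54 + 17 = -37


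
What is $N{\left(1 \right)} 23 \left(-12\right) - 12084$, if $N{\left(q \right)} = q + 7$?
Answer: $-14292$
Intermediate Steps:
$N{\left(q \right)} = 7 + q$
$N{\left(1 \right)} 23 \left(-12\right) - 12084 = \left(7 + 1\right) 23 \left(-12\right) - 12084 = 8 \cdot 23 \left(-12\right) - 12084 = 184 \left(-12\right) - 12084 = -2208 - 12084 = -14292$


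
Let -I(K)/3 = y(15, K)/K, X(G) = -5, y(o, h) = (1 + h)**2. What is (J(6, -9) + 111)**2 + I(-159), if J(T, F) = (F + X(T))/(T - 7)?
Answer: 853089/53 ≈ 16096.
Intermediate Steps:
J(T, F) = (-5 + F)/(-7 + T) (J(T, F) = (F - 5)/(T - 7) = (-5 + F)/(-7 + T))
I(K) = -3*(1 + K)**2/K
(J(6, -9) + 111)**2 + I(-159) = ((-5 - 9)/(-7 + 6) + 111)**2 - 3*(1 - 159)**2/(-159) = (-14/(-1) + 111)**2 - 3*(-1/159)*(-158)**2 = (-1*(-14) + 111)**2 - 3*(-1/159)*24964 = (14 + 111)**2 + 24964/53 = 125**2 + 24964/53 = 15625 + 24964/53 = 853089/53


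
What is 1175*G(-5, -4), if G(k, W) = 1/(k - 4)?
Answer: -1175/9 ≈ -130.56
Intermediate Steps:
G(k, W) = 1/(-4 + k)
1175*G(-5, -4) = 1175/(-4 - 5) = 1175/(-9) = 1175*(-1/9) = -1175/9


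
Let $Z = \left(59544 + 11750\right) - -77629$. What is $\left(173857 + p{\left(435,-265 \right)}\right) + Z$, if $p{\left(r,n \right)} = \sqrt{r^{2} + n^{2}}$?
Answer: $322780 + 5 \sqrt{10378} \approx 3.2329 \cdot 10^{5}$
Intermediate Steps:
$Z = 148923$ ($Z = 71294 + 77629 = 148923$)
$p{\left(r,n \right)} = \sqrt{n^{2} + r^{2}}$
$\left(173857 + p{\left(435,-265 \right)}\right) + Z = \left(173857 + \sqrt{\left(-265\right)^{2} + 435^{2}}\right) + 148923 = \left(173857 + \sqrt{70225 + 189225}\right) + 148923 = \left(173857 + \sqrt{259450}\right) + 148923 = \left(173857 + 5 \sqrt{10378}\right) + 148923 = 322780 + 5 \sqrt{10378}$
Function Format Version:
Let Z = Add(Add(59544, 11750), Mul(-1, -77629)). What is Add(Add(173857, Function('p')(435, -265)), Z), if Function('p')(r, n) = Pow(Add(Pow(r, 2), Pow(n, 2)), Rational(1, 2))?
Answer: Add(322780, Mul(5, Pow(10378, Rational(1, 2)))) ≈ 3.2329e+5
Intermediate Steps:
Z = 148923 (Z = Add(71294, 77629) = 148923)
Function('p')(r, n) = Pow(Add(Pow(n, 2), Pow(r, 2)), Rational(1, 2))
Add(Add(173857, Function('p')(435, -265)), Z) = Add(Add(173857, Pow(Add(Pow(-265, 2), Pow(435, 2)), Rational(1, 2))), 148923) = Add(Add(173857, Pow(Add(70225, 189225), Rational(1, 2))), 148923) = Add(Add(173857, Pow(259450, Rational(1, 2))), 148923) = Add(Add(173857, Mul(5, Pow(10378, Rational(1, 2)))), 148923) = Add(322780, Mul(5, Pow(10378, Rational(1, 2))))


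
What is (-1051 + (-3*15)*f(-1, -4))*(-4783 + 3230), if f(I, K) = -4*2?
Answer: 1073123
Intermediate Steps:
f(I, K) = -8
(-1051 + (-3*15)*f(-1, -4))*(-4783 + 3230) = (-1051 - 3*15*(-8))*(-4783 + 3230) = (-1051 - 45*(-8))*(-1553) = (-1051 + 360)*(-1553) = -691*(-1553) = 1073123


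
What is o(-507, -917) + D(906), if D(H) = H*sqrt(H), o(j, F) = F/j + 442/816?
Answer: 9533/4056 + 906*sqrt(906) ≈ 27273.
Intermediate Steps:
o(j, F) = 13/24 + F/j (o(j, F) = F/j + 442*(1/816) = F/j + 13/24 = 13/24 + F/j)
D(H) = H**(3/2)
o(-507, -917) + D(906) = (13/24 - 917/(-507)) + 906**(3/2) = (13/24 - 917*(-1/507)) + 906*sqrt(906) = (13/24 + 917/507) + 906*sqrt(906) = 9533/4056 + 906*sqrt(906)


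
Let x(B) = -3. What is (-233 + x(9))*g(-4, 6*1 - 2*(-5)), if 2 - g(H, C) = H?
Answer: -1416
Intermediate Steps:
g(H, C) = 2 - H
(-233 + x(9))*g(-4, 6*1 - 2*(-5)) = (-233 - 3)*(2 - 1*(-4)) = -236*(2 + 4) = -236*6 = -1416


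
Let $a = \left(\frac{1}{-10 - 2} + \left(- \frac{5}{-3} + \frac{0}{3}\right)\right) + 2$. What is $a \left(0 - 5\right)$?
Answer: $- \frac{215}{12} \approx -17.917$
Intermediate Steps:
$a = \frac{43}{12}$ ($a = \left(\frac{1}{-12} + \left(\left(-5\right) \left(- \frac{1}{3}\right) + 0 \cdot \frac{1}{3}\right)\right) + 2 = \left(- \frac{1}{12} + \left(\frac{5}{3} + 0\right)\right) + 2 = \left(- \frac{1}{12} + \frac{5}{3}\right) + 2 = \frac{19}{12} + 2 = \frac{43}{12} \approx 3.5833$)
$a \left(0 - 5\right) = \frac{43 \left(0 - 5\right)}{12} = \frac{43}{12} \left(-5\right) = - \frac{215}{12}$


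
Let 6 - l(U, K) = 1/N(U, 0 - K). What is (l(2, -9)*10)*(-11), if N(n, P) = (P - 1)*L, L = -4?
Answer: -10615/16 ≈ -663.44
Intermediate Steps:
N(n, P) = 4 - 4*P (N(n, P) = (P - 1)*(-4) = (-1 + P)*(-4) = 4 - 4*P)
l(U, K) = 6 - 1/(4 + 4*K) (l(U, K) = 6 - 1/(4 - 4*(0 - K)) = 6 - 1/(4 - (-4)*K) = 6 - 1/(4 + 4*K))
(l(2, -9)*10)*(-11) = (((23 + 24*(-9))/(4*(1 - 9)))*10)*(-11) = (((¼)*(23 - 216)/(-8))*10)*(-11) = (((¼)*(-⅛)*(-193))*10)*(-11) = ((193/32)*10)*(-11) = (965/16)*(-11) = -10615/16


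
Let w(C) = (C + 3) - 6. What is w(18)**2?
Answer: 225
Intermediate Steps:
w(C) = -3 + C (w(C) = (3 + C) - 6 = -3 + C)
w(18)**2 = (-3 + 18)**2 = 15**2 = 225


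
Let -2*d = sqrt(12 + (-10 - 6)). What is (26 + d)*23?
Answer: 598 - 23*I ≈ 598.0 - 23.0*I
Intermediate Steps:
d = -I (d = -sqrt(12 + (-10 - 6))/2 = -sqrt(12 - 16)/2 = -I ≈ -1.0*I)
(26 + d)*23 = (26 - I)*23 = 598 - 23*I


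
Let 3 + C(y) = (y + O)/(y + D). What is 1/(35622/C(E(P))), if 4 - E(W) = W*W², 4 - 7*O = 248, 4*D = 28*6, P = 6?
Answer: -307/7065030 ≈ -4.3453e-5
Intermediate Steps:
D = 42 (D = (28*6)/4 = (¼)*168 = 42)
O = -244/7 (O = 4/7 - ⅐*248 = 4/7 - 248/7 = -244/7 ≈ -34.857)
E(W) = 4 - W³ (E(W) = 4 - W*W² = 4 - W³)
C(y) = -3 + (-244/7 + y)/(42 + y) (C(y) = -3 + (y - 244/7)/(y + 42) = -3 + (-244/7 + y)/(42 + y))
1/(35622/C(E(P))) = 1/(35622/((2*(-563 - 7*(4 - 1*6³))/(7*(42 + (4 - 1*6³)))))) = 1/(35622/((2*(-563 - 7*(4 - 1*216))/(7*(42 + (4 - 1*216)))))) = 1/(35622/((2*(-563 - 7*(4 - 216))/(7*(42 + (4 - 216)))))) = 1/(35622/((2*(-563 - 7*(-212))/(7*(42 - 212))))) = 1/(35622/(((2/7)*(-563 + 1484)/(-170)))) = 1/(35622/(((2/7)*(-1/170)*921))) = 1/(35622/(-921/595)) = 1/(35622*(-595/921)) = 1/(-7065030/307) = -307/7065030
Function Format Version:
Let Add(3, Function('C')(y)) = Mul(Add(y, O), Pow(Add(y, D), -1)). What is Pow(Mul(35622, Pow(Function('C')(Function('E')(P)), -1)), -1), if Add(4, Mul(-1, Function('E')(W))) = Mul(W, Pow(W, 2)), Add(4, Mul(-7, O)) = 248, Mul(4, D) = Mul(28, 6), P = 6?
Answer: Rational(-307, 7065030) ≈ -4.3453e-5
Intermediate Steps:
D = 42 (D = Mul(Rational(1, 4), Mul(28, 6)) = Mul(Rational(1, 4), 168) = 42)
O = Rational(-244, 7) (O = Add(Rational(4, 7), Mul(Rational(-1, 7), 248)) = Add(Rational(4, 7), Rational(-248, 7)) = Rational(-244, 7) ≈ -34.857)
Function('E')(W) = Add(4, Mul(-1, Pow(W, 3))) (Function('E')(W) = Add(4, Mul(-1, Mul(W, Pow(W, 2)))) = Add(4, Mul(-1, Pow(W, 3))))
Function('C')(y) = Add(-3, Mul(Pow(Add(42, y), -1), Add(Rational(-244, 7), y))) (Function('C')(y) = Add(-3, Mul(Add(y, Rational(-244, 7)), Pow(Add(y, 42), -1))) = Add(-3, Mul(Add(Rational(-244, 7), y), Pow(Add(42, y), -1))) = Add(-3, Mul(Pow(Add(42, y), -1), Add(Rational(-244, 7), y))))
Pow(Mul(35622, Pow(Function('C')(Function('E')(P)), -1)), -1) = Pow(Mul(35622, Pow(Mul(Rational(2, 7), Pow(Add(42, Add(4, Mul(-1, Pow(6, 3)))), -1), Add(-563, Mul(-7, Add(4, Mul(-1, Pow(6, 3)))))), -1)), -1) = Pow(Mul(35622, Pow(Mul(Rational(2, 7), Pow(Add(42, Add(4, Mul(-1, 216))), -1), Add(-563, Mul(-7, Add(4, Mul(-1, 216))))), -1)), -1) = Pow(Mul(35622, Pow(Mul(Rational(2, 7), Pow(Add(42, Add(4, -216)), -1), Add(-563, Mul(-7, Add(4, -216)))), -1)), -1) = Pow(Mul(35622, Pow(Mul(Rational(2, 7), Pow(Add(42, -212), -1), Add(-563, Mul(-7, -212))), -1)), -1) = Pow(Mul(35622, Pow(Mul(Rational(2, 7), Pow(-170, -1), Add(-563, 1484)), -1)), -1) = Pow(Mul(35622, Pow(Mul(Rational(2, 7), Rational(-1, 170), 921), -1)), -1) = Pow(Mul(35622, Pow(Rational(-921, 595), -1)), -1) = Pow(Mul(35622, Rational(-595, 921)), -1) = Pow(Rational(-7065030, 307), -1) = Rational(-307, 7065030)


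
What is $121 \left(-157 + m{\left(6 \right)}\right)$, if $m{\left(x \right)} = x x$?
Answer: $-14641$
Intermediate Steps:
$m{\left(x \right)} = x^{2}$
$121 \left(-157 + m{\left(6 \right)}\right) = 121 \left(-157 + 6^{2}\right) = 121 \left(-157 + 36\right) = 121 \left(-121\right) = -14641$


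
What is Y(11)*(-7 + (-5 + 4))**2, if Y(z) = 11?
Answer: 704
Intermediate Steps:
Y(11)*(-7 + (-5 + 4))**2 = 11*(-7 + (-5 + 4))**2 = 11*(-7 - 1)**2 = 11*(-8)**2 = 11*64 = 704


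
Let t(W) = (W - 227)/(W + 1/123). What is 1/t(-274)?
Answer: 33701/61623 ≈ 0.54689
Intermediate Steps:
t(W) = (-227 + W)/(1/123 + W) (t(W) = (-227 + W)/(W + 1/123) = (-227 + W)/(1/123 + W))
1/t(-274) = 1/(123*(-227 - 274)/(1 + 123*(-274))) = 1/(123*(-501)/(1 - 33702)) = 1/(123*(-501)/(-33701)) = 1/(123*(-1/33701)*(-501)) = 1/(61623/33701) = 33701/61623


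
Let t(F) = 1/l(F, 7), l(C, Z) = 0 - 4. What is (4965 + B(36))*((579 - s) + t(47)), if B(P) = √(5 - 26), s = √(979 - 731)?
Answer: (2315 - 8*√62)*(4965 + I*√21)/4 ≈ 2.7953e+6 + 2580.0*I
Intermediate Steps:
l(C, Z) = -4
s = 2*√62 (s = √248 = 2*√62 ≈ 15.748)
B(P) = I*√21 (B(P) = √(-21) = I*√21)
t(F) = -¼ (t(F) = 1/(-4) = -¼)
(4965 + B(36))*((579 - s) + t(47)) = (4965 + I*√21)*((579 - 2*√62) - ¼) = (4965 + I*√21)*(2315/4 - 2*√62)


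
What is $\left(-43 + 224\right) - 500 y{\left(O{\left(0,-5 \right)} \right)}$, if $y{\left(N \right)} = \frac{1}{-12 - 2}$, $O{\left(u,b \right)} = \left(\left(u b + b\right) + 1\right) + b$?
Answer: $\frac{1517}{7} \approx 216.71$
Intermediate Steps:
$O{\left(u,b \right)} = 1 + 2 b + b u$ ($O{\left(u,b \right)} = \left(\left(b u + b\right) + 1\right) + b = \left(\left(b + b u\right) + 1\right) + b = \left(1 + b + b u\right) + b = 1 + 2 b + b u$)
$y{\left(N \right)} = - \frac{1}{14}$ ($y{\left(N \right)} = \frac{1}{-14} = - \frac{1}{14}$)
$\left(-43 + 224\right) - 500 y{\left(O{\left(0,-5 \right)} \right)} = \left(-43 + 224\right) - - \frac{250}{7} = 181 + \frac{250}{7} = \frac{1517}{7}$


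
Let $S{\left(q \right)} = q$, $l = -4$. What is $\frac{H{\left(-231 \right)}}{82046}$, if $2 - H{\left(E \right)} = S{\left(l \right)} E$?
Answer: $- \frac{461}{41023} \approx -0.011238$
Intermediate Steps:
$H{\left(E \right)} = 2 + 4 E$ ($H{\left(E \right)} = 2 - - 4 E = 2 + 4 E$)
$\frac{H{\left(-231 \right)}}{82046} = \frac{2 + 4 \left(-231\right)}{82046} = \left(2 - 924\right) \frac{1}{82046} = \left(-922\right) \frac{1}{82046} = - \frac{461}{41023}$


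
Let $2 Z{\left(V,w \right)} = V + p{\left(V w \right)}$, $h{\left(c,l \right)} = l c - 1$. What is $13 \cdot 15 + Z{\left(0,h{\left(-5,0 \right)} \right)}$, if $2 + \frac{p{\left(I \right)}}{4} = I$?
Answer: $191$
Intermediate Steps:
$p{\left(I \right)} = -8 + 4 I$
$h{\left(c,l \right)} = -1 + c l$ ($h{\left(c,l \right)} = c l - 1 = -1 + c l$)
$Z{\left(V,w \right)} = -4 + \frac{V}{2} + 2 V w$ ($Z{\left(V,w \right)} = \frac{V + \left(-8 + 4 V w\right)}{2} = \frac{-8 + V + 4 V w}{2} = -4 + \frac{V}{2} + 2 V w$)
$13 \cdot 15 + Z{\left(0,h{\left(-5,0 \right)} \right)} = 13 \cdot 15 + \left(-4 + \frac{1}{2} \cdot 0 + 2 \cdot 0 \left(-1 - 0\right)\right) = 195 + \left(-4 + 0 + 2 \cdot 0 \left(-1 + 0\right)\right) = 195 + \left(-4 + 0 + 2 \cdot 0 \left(-1\right)\right) = 195 + \left(-4 + 0 + 0\right) = 195 - 4 = 191$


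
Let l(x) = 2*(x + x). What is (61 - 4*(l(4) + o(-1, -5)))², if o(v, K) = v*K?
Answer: 529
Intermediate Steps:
o(v, K) = K*v
l(x) = 4*x (l(x) = 2*(2*x) = 4*x)
(61 - 4*(l(4) + o(-1, -5)))² = (61 - 4*(4*4 - 5*(-1)))² = (61 - 4*(16 + 5))² = (61 - 4*21)² = (61 - 84)² = (-23)² = 529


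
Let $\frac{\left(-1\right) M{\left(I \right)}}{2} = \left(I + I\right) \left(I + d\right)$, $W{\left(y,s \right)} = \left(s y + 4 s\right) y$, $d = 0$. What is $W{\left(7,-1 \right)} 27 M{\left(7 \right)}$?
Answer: $407484$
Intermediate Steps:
$W{\left(y,s \right)} = y \left(4 s + s y\right)$ ($W{\left(y,s \right)} = \left(4 s + s y\right) y = y \left(4 s + s y\right)$)
$M{\left(I \right)} = - 4 I^{2}$ ($M{\left(I \right)} = - 2 \left(I + I\right) \left(I + 0\right) = - 2 \cdot 2 I I = - 2 \cdot 2 I^{2} = - 4 I^{2}$)
$W{\left(7,-1 \right)} 27 M{\left(7 \right)} = \left(-1\right) 7 \left(4 + 7\right) 27 \left(- 4 \cdot 7^{2}\right) = \left(-1\right) 7 \cdot 11 \cdot 27 \left(\left(-4\right) 49\right) = \left(-77\right) 27 \left(-196\right) = \left(-2079\right) \left(-196\right) = 407484$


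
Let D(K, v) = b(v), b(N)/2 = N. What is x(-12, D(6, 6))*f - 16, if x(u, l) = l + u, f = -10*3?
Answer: -16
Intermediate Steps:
b(N) = 2*N
D(K, v) = 2*v
f = -30
x(-12, D(6, 6))*f - 16 = (2*6 - 12)*(-30) - 16 = (12 - 12)*(-30) - 16 = 0*(-30) - 16 = 0 - 16 = -16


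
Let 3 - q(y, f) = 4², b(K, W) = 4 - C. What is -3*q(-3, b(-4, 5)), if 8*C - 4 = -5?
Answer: 39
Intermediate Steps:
C = -⅛ (C = ½ + (⅛)*(-5) = ½ - 5/8 = -⅛ ≈ -0.12500)
b(K, W) = 33/8 (b(K, W) = 4 - 1*(-⅛) = 4 + ⅛ = 33/8)
q(y, f) = -13 (q(y, f) = 3 - 1*4² = 3 - 1*16 = 3 - 16 = -13)
-3*q(-3, b(-4, 5)) = -3*(-13) = 39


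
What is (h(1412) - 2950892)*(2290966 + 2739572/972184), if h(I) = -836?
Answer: -821777025347807256/121523 ≈ -6.7623e+12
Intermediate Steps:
(h(1412) - 2950892)*(2290966 + 2739572/972184) = (-836 - 2950892)*(2290966 + 2739572/972184) = -2951728*(2290966 + 2739572*(1/972184)) = -2951728*(2290966 + 684893/243046) = -2951728*556810807329/243046 = -821777025347807256/121523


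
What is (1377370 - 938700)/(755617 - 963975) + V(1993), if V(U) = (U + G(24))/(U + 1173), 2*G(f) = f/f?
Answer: -973467547/659661428 ≈ -1.4757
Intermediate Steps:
G(f) = ½ (G(f) = (f/f)/2 = (½)*1 = ½)
V(U) = (½ + U)/(1173 + U) (V(U) = (U + ½)/(U + 1173) = (½ + U)/(1173 + U))
(1377370 - 938700)/(755617 - 963975) + V(1993) = (1377370 - 938700)/(755617 - 963975) + (½ + 1993)/(1173 + 1993) = 438670/(-208358) + (3987/2)/3166 = 438670*(-1/208358) + (1/3166)*(3987/2) = -219335/104179 + 3987/6332 = -973467547/659661428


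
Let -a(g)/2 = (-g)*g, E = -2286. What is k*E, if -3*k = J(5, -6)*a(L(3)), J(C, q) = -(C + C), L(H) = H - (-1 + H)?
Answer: -15240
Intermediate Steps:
L(H) = 1 (L(H) = H + (1 - H) = 1)
J(C, q) = -2*C
a(g) = 2*g² (a(g) = -2*(-g)*g = -(-2)*g² = 2*g²)
k = 20/3 (k = -(-2*5)*2*1²/3 = -(-10)*2*1/3 = -(-10)*2/3 = -⅓*(-20) = 20/3 ≈ 6.6667)
k*E = (20/3)*(-2286) = -15240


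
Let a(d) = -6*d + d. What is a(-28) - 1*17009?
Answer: -16869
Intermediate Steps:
a(d) = -5*d
a(-28) - 1*17009 = -5*(-28) - 1*17009 = 140 - 17009 = -16869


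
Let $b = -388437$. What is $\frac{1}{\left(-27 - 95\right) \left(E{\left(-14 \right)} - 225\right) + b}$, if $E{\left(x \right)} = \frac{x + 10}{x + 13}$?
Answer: $- \frac{1}{361475} \approx -2.7664 \cdot 10^{-6}$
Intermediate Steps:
$E{\left(x \right)} = \frac{10 + x}{13 + x}$
$\frac{1}{\left(-27 - 95\right) \left(E{\left(-14 \right)} - 225\right) + b} = \frac{1}{\left(-27 - 95\right) \left(\frac{10 - 14}{13 - 14} - 225\right) - 388437} = \frac{1}{- 122 \left(\frac{1}{-1} \left(-4\right) - 225\right) - 388437} = \frac{1}{- 122 \left(\left(-1\right) \left(-4\right) - 225\right) - 388437} = \frac{1}{- 122 \left(4 - 225\right) - 388437} = \frac{1}{\left(-122\right) \left(-221\right) - 388437} = \frac{1}{26962 - 388437} = \frac{1}{-361475} = - \frac{1}{361475}$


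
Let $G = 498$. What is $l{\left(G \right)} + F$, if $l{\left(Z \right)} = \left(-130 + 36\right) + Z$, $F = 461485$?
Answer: $461889$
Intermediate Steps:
$l{\left(Z \right)} = -94 + Z$
$l{\left(G \right)} + F = \left(-94 + 498\right) + 461485 = 404 + 461485 = 461889$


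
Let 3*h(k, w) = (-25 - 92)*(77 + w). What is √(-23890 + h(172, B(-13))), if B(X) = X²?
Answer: 2*I*√8371 ≈ 182.99*I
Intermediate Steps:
h(k, w) = -3003 - 39*w (h(k, w) = ((-25 - 92)*(77 + w))/3 = (-117*(77 + w))/3 = (-9009 - 117*w)/3 = -3003 - 39*w)
√(-23890 + h(172, B(-13))) = √(-23890 + (-3003 - 39*(-13)²)) = √(-23890 + (-3003 - 39*169)) = √(-23890 + (-3003 - 6591)) = √(-23890 - 9594) = √(-33484) = 2*I*√8371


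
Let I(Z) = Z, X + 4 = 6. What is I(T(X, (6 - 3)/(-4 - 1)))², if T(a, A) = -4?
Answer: 16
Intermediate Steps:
X = 2 (X = -4 + 6 = 2)
I(T(X, (6 - 3)/(-4 - 1)))² = (-4)² = 16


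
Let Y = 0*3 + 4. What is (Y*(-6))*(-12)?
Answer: 288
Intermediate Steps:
Y = 4 (Y = 0 + 4 = 4)
(Y*(-6))*(-12) = (4*(-6))*(-12) = -24*(-12) = 288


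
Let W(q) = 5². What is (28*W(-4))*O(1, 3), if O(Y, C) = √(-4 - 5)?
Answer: 2100*I ≈ 2100.0*I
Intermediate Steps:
W(q) = 25
O(Y, C) = 3*I (O(Y, C) = √(-9) = 3*I)
(28*W(-4))*O(1, 3) = (28*25)*(3*I) = 700*(3*I) = 2100*I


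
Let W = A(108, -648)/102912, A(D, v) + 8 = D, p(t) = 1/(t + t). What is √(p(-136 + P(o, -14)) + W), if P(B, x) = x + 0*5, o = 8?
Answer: 7*I*√12462/16080 ≈ 0.048597*I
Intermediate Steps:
P(B, x) = x (P(B, x) = x + 0 = x)
p(t) = 1/(2*t)
A(D, v) = -8 + D
W = 25/25728 (W = (-8 + 108)/102912 = 100*(1/102912) = 25/25728 ≈ 0.00097170)
√(p(-136 + P(o, -14)) + W) = √(1/(2*(-136 - 14)) + 25/25728) = √((½)/(-150) + 25/25728) = √((½)*(-1/150) + 25/25728) = √(-1/300 + 25/25728) = √(-1519/643200) = 7*I*√12462/16080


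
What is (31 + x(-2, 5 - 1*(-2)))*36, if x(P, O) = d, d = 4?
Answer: 1260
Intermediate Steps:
x(P, O) = 4
(31 + x(-2, 5 - 1*(-2)))*36 = (31 + 4)*36 = 35*36 = 1260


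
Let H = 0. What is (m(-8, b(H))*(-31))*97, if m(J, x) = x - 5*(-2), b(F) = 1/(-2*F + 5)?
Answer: -153357/5 ≈ -30671.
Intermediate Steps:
b(F) = 1/(5 - 2*F)
m(J, x) = 10 + x (m(J, x) = x + 10 = 10 + x)
(m(-8, b(H))*(-31))*97 = ((10 - 1/(-5 + 2*0))*(-31))*97 = ((10 - 1/(-5 + 0))*(-31))*97 = ((10 - 1/(-5))*(-31))*97 = ((10 - 1*(-⅕))*(-31))*97 = ((10 + ⅕)*(-31))*97 = ((51/5)*(-31))*97 = -1581/5*97 = -153357/5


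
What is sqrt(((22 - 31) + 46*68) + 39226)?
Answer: 3*sqrt(4705) ≈ 205.78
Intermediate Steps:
sqrt(((22 - 31) + 46*68) + 39226) = sqrt((-9 + 3128) + 39226) = sqrt(3119 + 39226) = sqrt(42345) = 3*sqrt(4705)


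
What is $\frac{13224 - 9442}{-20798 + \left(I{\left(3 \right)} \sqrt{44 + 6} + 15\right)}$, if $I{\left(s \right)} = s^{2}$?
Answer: $- \frac{78601306}{431929039} - \frac{170190 \sqrt{2}}{431929039} \approx -0.18253$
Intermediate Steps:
$\frac{13224 - 9442}{-20798 + \left(I{\left(3 \right)} \sqrt{44 + 6} + 15\right)} = \frac{13224 - 9442}{-20798 + \left(3^{2} \sqrt{44 + 6} + 15\right)} = \frac{3782}{-20798 + \left(9 \sqrt{50} + 15\right)} = \frac{3782}{-20798 + \left(9 \cdot 5 \sqrt{2} + 15\right)} = \frac{3782}{-20798 + \left(45 \sqrt{2} + 15\right)} = \frac{3782}{-20798 + \left(15 + 45 \sqrt{2}\right)} = \frac{3782}{-20783 + 45 \sqrt{2}}$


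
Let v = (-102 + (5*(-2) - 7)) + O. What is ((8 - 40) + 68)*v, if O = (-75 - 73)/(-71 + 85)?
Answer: -32652/7 ≈ -4664.6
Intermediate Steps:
O = -74/7 (O = -148/14 = -148*1/14 = -74/7 ≈ -10.571)
v = -907/7 (v = (-102 + (5*(-2) - 7)) - 74/7 = (-102 + (-10 - 7)) - 74/7 = (-102 - 17) - 74/7 = -119 - 74/7 = -907/7 ≈ -129.57)
((8 - 40) + 68)*v = ((8 - 40) + 68)*(-907/7) = (-32 + 68)*(-907/7) = 36*(-907/7) = -32652/7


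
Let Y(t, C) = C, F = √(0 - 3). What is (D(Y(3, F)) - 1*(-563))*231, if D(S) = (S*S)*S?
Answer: 130053 - 693*I*√3 ≈ 1.3005e+5 - 1200.3*I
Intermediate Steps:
F = I*√3 (F = √(-3) = I*√3 ≈ 1.732*I)
D(S) = S³ (D(S) = S²*S = S³)
(D(Y(3, F)) - 1*(-563))*231 = ((I*√3)³ - 1*(-563))*231 = (-3*I*√3 + 563)*231 = (563 - 3*I*√3)*231 = 130053 - 693*I*√3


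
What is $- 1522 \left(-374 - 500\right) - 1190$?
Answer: $1329038$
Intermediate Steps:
$- 1522 \left(-374 - 500\right) - 1190 = \left(-1522\right) \left(-874\right) - 1190 = 1330228 - 1190 = 1329038$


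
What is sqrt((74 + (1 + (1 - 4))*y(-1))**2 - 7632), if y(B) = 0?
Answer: 14*I*sqrt(11) ≈ 46.433*I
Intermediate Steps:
sqrt((74 + (1 + (1 - 4))*y(-1))**2 - 7632) = sqrt((74 + (1 + (1 - 4))*0)**2 - 7632) = sqrt((74 + (1 - 3)*0)**2 - 7632) = sqrt((74 - 2*0)**2 - 7632) = sqrt((74 + 0)**2 - 7632) = sqrt(74**2 - 7632) = sqrt(5476 - 7632) = sqrt(-2156) = 14*I*sqrt(11)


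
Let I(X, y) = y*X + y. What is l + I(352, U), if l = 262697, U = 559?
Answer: 460024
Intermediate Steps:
I(X, y) = y + X*y (I(X, y) = X*y + y = y + X*y)
l + I(352, U) = 262697 + 559*(1 + 352) = 262697 + 559*353 = 262697 + 197327 = 460024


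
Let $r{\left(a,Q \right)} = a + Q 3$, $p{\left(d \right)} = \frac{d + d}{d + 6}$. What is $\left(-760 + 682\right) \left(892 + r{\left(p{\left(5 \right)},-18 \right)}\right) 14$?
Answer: $- \frac{10076976}{11} \approx -9.1609 \cdot 10^{5}$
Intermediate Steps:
$p{\left(d \right)} = \frac{2 d}{6 + d}$
$r{\left(a,Q \right)} = a + 3 Q$
$\left(-760 + 682\right) \left(892 + r{\left(p{\left(5 \right)},-18 \right)}\right) 14 = \left(-760 + 682\right) \left(892 + \left(2 \cdot 5 \frac{1}{6 + 5} + 3 \left(-18\right)\right)\right) 14 = - 78 \left(892 - \left(54 - \frac{10}{11}\right)\right) 14 = - 78 \left(892 + \left(\frac{10}{11} - 54\right)\right) 14 = - 78 \left(892 - \frac{584}{11}\right) 14 = \left(-78\right) \frac{9228}{11} \cdot 14 = \left(- \frac{719784}{11}\right) 14 = - \frac{10076976}{11}$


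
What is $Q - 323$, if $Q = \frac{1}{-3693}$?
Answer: $- \frac{1192840}{3693} \approx -323.0$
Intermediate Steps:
$Q = - \frac{1}{3693} \approx -0.00027078$
$Q - 323 = - \frac{1}{3693} - 323 = - \frac{1192840}{3693}$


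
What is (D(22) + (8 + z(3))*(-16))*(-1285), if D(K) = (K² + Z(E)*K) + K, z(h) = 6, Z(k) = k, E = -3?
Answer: -277560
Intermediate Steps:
D(K) = K² - 2*K (D(K) = (K² - 3*K) + K = K² - 2*K)
(D(22) + (8 + z(3))*(-16))*(-1285) = (22*(-2 + 22) + (8 + 6)*(-16))*(-1285) = (22*20 + 14*(-16))*(-1285) = (440 - 224)*(-1285) = 216*(-1285) = -277560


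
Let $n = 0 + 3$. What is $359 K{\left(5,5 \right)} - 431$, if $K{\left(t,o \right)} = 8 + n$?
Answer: $3518$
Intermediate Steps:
$n = 3$
$K{\left(t,o \right)} = 11$ ($K{\left(t,o \right)} = 8 + 3 = 11$)
$359 K{\left(5,5 \right)} - 431 = 359 \cdot 11 - 431 = 3949 - 431 = 3518$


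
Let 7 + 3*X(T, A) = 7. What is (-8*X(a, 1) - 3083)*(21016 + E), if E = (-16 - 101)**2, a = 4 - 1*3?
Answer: -106995515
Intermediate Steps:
a = 1 (a = 4 - 3 = 1)
X(T, A) = 0 (X(T, A) = -7/3 + (1/3)*7 = -7/3 + 7/3 = 0)
E = 13689 (E = (-117)**2 = 13689)
(-8*X(a, 1) - 3083)*(21016 + E) = (-8*0 - 3083)*(21016 + 13689) = (0 - 3083)*34705 = -3083*34705 = -106995515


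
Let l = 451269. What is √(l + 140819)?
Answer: 2*√148022 ≈ 769.47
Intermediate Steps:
√(l + 140819) = √(451269 + 140819) = √592088 = 2*√148022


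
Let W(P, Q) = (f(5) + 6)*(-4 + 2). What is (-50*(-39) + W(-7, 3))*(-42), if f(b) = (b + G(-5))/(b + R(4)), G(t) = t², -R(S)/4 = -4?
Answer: -81276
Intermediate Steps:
R(S) = 16 (R(S) = -4*(-4) = 16)
f(b) = (25 + b)/(16 + b) (f(b) = (b + (-5)²)/(b + 16) = (b + 25)/(16 + b) = (25 + b)/(16 + b))
W(P, Q) = -104/7 (W(P, Q) = ((25 + 5)/(16 + 5) + 6)*(-4 + 2) = (30/21 + 6)*(-2) = ((1/21)*30 + 6)*(-2) = (10/7 + 6)*(-2) = (52/7)*(-2) = -104/7)
(-50*(-39) + W(-7, 3))*(-42) = (-50*(-39) - 104/7)*(-42) = (1950 - 104/7)*(-42) = (13546/7)*(-42) = -81276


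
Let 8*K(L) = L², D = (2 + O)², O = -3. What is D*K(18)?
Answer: 81/2 ≈ 40.500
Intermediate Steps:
D = 1 (D = (2 - 3)² = (-1)² = 1)
K(L) = L²/8
D*K(18) = 1*((⅛)*18²) = 1*((⅛)*324) = 1*(81/2) = 81/2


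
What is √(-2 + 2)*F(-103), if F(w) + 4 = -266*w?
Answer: 0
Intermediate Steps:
F(w) = -4 - 266*w
√(-2 + 2)*F(-103) = √(-2 + 2)*(-4 - 266*(-103)) = √0*(-4 + 27398) = 0*27394 = 0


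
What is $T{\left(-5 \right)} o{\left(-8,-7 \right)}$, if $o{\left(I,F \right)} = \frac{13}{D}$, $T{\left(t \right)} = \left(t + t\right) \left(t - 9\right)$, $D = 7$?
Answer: $260$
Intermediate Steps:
$T{\left(t \right)} = 2 t \left(-9 + t\right)$
$o{\left(I,F \right)} = \frac{13}{7}$
$T{\left(-5 \right)} o{\left(-8,-7 \right)} = 2 \left(-5\right) \left(-9 - 5\right) \frac{13}{7} = 2 \left(-5\right) \left(-14\right) \frac{13}{7} = 140 \cdot \frac{13}{7} = 260$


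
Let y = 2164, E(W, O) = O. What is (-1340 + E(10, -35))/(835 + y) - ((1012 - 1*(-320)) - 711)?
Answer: -1863754/2999 ≈ -621.46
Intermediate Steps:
(-1340 + E(10, -35))/(835 + y) - ((1012 - 1*(-320)) - 711) = (-1340 - 35)/(835 + 2164) - ((1012 - 1*(-320)) - 711) = -1375/2999 - ((1012 + 320) - 711) = -1375*1/2999 - (1332 - 711) = -1375/2999 - 1*621 = -1375/2999 - 621 = -1863754/2999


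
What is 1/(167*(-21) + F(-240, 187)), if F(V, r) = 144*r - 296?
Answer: 1/23125 ≈ 4.3243e-5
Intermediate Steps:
F(V, r) = -296 + 144*r
1/(167*(-21) + F(-240, 187)) = 1/(167*(-21) + (-296 + 144*187)) = 1/(-3507 + (-296 + 26928)) = 1/(-3507 + 26632) = 1/23125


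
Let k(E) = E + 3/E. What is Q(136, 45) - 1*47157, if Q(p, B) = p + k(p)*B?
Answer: -5562401/136 ≈ -40900.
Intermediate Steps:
Q(p, B) = p + B*(p + 3/p) (Q(p, B) = p + (p + 3/p)*B = p + B*(p + 3/p))
Q(136, 45) - 1*47157 = (136 + 45*136 + 3*45/136) - 1*47157 = (136 + 6120 + 3*45*(1/136)) - 47157 = (136 + 6120 + 135/136) - 47157 = 850951/136 - 47157 = -5562401/136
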